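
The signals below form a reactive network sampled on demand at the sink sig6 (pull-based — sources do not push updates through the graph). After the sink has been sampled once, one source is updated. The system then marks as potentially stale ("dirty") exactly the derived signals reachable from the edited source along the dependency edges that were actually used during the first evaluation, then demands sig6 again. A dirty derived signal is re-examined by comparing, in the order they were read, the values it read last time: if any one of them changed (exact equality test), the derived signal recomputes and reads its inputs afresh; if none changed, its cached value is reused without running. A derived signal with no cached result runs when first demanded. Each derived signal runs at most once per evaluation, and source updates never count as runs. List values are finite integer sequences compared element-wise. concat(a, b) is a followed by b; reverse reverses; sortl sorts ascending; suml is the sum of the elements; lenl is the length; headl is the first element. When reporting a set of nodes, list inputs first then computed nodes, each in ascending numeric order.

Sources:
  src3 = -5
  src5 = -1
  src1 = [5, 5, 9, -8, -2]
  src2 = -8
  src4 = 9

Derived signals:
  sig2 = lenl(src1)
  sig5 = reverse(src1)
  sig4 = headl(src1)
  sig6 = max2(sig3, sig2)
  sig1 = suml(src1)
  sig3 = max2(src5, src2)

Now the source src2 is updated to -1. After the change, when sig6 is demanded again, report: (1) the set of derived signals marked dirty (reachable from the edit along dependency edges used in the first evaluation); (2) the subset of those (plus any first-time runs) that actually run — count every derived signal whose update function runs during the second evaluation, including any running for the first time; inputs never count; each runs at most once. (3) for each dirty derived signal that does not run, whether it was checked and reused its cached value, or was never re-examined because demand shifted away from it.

Initial pass — values computed on the first demand:
  sig2 = lenl([5, 5, 9, -8, -2]) = 5
  sig3 = max2(-1, -8) = -1
  sig6 = max2(-1, 5) = 5

Second demand — change propagation:
  sig3: re-runs because src2 -8->-1; new result -1 (unchanged).
  sig6: re-examined; everything it read last time is the same (sig3 unchanged, sig2 unchanged) — cache 5 kept, no run.

The important point: sig3 recomputes to an identical value, and the output ends up unchanged.

Dirty set: sig3, sig6.
Run set: sig3 (1 run).
Re-examined without running (cache reused): sig6.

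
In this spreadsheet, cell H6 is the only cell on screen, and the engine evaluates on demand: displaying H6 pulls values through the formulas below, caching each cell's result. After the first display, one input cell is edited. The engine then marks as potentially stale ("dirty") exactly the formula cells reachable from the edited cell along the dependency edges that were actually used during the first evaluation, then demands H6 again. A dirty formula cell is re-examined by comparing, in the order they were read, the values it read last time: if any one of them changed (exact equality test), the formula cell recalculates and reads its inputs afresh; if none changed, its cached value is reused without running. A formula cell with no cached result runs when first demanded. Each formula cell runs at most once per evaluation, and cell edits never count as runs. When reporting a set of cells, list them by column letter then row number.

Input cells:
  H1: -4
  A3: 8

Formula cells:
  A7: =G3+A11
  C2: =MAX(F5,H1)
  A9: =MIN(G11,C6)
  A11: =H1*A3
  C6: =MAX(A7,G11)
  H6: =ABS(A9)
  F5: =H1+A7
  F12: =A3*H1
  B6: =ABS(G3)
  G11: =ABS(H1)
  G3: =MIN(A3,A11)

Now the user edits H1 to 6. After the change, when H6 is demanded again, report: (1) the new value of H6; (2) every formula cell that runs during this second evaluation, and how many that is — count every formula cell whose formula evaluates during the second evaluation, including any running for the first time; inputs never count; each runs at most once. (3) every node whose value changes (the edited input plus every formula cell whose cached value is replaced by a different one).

H6 now evaluates to 6.
Run set: A7, A9, A11, C6, G3, G11, H6 (7 run).
Changed values: A7, A9, A11, C6, G3, G11, H1, H6.

Initial pass — values computed on the first demand:
  A11 = -4 * 8 = -32
  G3 = MIN(8, -32) = -32
  A7 = -32 + -32 = -64
  G11 = ABS(-4) = 4
  C6 = MAX(-64, 4) = 4
  A9 = MIN(4, 4) = 4
  H6 = ABS(4) = 4

Second demand — change propagation:
  A11: re-runs because H1 -4->6; new result 48.
  G3: re-runs because A11 -32->48; new result 8.
  A7: re-runs because G3 -32->8; A11 -32->48; new result 56.
  G11: re-runs because H1 -4->6; new result 6.
  C6: re-runs because A7 -64->56; G11 4->6; new result 56.
  A9: re-runs because G11 4->6; C6 4->56; new result 6.
  H6: re-runs because A9 4->6; new result 6.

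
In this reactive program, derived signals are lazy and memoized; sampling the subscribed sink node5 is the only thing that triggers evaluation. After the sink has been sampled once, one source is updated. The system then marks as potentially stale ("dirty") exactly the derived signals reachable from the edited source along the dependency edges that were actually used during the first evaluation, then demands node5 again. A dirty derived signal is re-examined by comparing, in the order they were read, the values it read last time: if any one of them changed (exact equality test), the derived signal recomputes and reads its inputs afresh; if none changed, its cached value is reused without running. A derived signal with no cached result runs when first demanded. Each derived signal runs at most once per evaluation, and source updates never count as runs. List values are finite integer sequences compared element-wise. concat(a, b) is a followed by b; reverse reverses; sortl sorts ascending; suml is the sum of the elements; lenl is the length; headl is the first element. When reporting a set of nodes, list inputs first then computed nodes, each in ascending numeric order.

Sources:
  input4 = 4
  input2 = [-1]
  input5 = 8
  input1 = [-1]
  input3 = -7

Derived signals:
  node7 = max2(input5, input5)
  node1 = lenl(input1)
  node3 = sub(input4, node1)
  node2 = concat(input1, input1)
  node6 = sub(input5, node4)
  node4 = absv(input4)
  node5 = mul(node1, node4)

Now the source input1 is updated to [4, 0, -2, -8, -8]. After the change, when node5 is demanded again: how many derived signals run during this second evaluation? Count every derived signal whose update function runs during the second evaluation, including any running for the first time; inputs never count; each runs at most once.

2 derived signals run: node1, node5.

First demand of the output computes:
  node1 = lenl([-1]) = 1
  node4 = absv(4) = 4
  node5 = mul(1, 4) = 4

After the edit, cleaning proceeds:
  node1: a read changed (input1 [-1]->[4, 0, -2, -8, -8]) — executes, giving 5.
  node5: a read changed (node1 1->5) — executes, giving 20.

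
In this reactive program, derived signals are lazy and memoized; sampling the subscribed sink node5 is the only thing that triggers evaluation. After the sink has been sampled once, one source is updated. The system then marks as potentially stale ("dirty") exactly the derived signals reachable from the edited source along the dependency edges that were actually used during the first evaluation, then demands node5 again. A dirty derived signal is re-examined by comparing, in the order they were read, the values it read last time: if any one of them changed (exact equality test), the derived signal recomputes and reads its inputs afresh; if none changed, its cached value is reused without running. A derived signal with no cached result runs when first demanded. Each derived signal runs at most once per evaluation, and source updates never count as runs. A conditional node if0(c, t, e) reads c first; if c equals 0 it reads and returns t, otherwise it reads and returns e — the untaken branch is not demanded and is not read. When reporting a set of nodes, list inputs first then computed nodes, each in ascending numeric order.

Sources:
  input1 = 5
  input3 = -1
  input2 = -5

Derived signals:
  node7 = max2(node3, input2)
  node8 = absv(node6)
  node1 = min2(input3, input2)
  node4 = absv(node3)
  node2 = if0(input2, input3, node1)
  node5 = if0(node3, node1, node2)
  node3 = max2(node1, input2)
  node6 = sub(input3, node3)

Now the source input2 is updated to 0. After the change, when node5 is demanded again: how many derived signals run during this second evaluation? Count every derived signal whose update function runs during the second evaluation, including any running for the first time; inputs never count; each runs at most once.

First demand of the output computes:
  node1 = min2(-1, -5) = -5
  node2 = if0(input2=-5 -> else branch node1) = -5
  node3 = max2(-5, -5) = -5
  node5 = if0(node3=-5 -> else branch node2) = -5

After the edit, cleaning proceeds:
  node1: a read changed (input2 -5->0) — executes, giving -1.
  node2: stays stale; no demand reaches it after the flip.
  node3: a read changed (node1 -5->-1; input2 -5->0) — executes, giving 0.
  node5: a read changed (node3 -5->0) — executes, giving -1.

Note the branch switch — demand abandons node2, which is never re-examined.

3 derived signals run: node1, node3, node5.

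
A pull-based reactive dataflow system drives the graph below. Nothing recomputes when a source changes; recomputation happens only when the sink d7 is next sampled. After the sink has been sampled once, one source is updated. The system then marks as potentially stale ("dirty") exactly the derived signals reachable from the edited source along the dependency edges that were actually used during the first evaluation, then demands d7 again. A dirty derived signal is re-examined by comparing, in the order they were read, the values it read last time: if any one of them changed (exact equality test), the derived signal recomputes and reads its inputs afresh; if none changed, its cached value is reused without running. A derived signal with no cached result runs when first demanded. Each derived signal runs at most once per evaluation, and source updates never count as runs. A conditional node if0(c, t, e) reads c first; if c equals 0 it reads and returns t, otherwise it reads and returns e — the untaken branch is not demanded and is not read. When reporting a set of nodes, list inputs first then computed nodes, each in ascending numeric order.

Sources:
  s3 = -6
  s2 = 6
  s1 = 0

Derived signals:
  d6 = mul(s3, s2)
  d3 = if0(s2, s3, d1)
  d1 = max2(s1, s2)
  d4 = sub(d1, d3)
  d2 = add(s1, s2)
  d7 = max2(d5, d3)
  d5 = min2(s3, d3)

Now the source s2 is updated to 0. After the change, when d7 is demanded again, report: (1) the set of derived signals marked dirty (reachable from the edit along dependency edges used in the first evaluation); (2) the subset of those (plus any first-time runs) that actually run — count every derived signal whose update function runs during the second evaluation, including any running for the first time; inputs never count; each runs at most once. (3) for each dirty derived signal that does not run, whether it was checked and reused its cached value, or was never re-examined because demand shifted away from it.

Marked dirty: d1, d3, d5, d7.
Derived signals that run: d3, d5, d7 — 3 in total.
Never re-examined (demand shifted away): d1.
Key observation: a condition flipped, so demand moved to the other branch — d1 is never re-examined.

First evaluation (everything demanded from the output):
  d1 = max2(0, 6) = 6
  d3 = if0(s2=6 -> else branch d1) = 6
  d5 = min2(-6, 6) = -6
  d7 = max2(-6, 6) = 6

Propagation after the edit:
  d1: marked dirty but never re-examined — demand shifted away from it.
  d3: runs — s2 6->0; result -6.
  d5: runs — d3 6->-6; result -6 (same value as before).
  d7: runs — d3 6->-6; result -6.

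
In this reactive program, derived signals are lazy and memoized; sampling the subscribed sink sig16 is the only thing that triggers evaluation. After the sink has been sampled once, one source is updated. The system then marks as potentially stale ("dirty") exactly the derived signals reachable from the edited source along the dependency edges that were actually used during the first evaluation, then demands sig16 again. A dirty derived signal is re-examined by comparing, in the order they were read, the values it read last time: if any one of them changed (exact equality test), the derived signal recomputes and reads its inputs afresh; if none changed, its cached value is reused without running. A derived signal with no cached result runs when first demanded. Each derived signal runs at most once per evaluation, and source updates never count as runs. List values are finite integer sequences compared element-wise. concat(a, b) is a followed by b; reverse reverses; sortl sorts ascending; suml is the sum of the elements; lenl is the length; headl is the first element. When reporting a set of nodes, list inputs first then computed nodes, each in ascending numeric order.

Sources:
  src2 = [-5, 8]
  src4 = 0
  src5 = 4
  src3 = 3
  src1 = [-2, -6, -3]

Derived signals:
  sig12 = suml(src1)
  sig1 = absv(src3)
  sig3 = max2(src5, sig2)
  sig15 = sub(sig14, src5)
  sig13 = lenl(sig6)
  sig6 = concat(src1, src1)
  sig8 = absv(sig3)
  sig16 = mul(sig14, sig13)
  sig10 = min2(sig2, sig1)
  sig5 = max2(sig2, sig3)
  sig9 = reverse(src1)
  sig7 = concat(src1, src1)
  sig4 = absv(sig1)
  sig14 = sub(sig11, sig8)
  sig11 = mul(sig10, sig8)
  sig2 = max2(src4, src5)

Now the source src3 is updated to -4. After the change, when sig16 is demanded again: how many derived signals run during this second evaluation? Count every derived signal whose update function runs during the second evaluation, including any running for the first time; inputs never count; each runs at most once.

5 derived signals run: sig1, sig10, sig11, sig14, sig16.

First demand of the output computes:
  sig1 = absv(3) = 3
  sig2 = max2(0, 4) = 4
  sig3 = max2(4, 4) = 4
  sig6 = concat([-2, -6, -3], [-2, -6, -3]) = [-2, -6, -3, -2, -6, -3]
  sig8 = absv(4) = 4
  sig10 = min2(4, 3) = 3
  sig11 = mul(3, 4) = 12
  sig13 = lenl([-2, -6, -3, -2, -6, -3]) = 6
  sig14 = sub(12, 4) = 8
  sig16 = mul(8, 6) = 48

After the edit, cleaning proceeds:
  sig1: a read changed (src3 3->-4) — executes, giving 4.
  sig10: a read changed (sig1 3->4) — executes, giving 4.
  sig11: a read changed (sig10 3->4) — executes, giving 16.
  sig14: a read changed (sig11 12->16) — executes, giving 12.
  sig16: a read changed (sig14 8->12) — executes, giving 72.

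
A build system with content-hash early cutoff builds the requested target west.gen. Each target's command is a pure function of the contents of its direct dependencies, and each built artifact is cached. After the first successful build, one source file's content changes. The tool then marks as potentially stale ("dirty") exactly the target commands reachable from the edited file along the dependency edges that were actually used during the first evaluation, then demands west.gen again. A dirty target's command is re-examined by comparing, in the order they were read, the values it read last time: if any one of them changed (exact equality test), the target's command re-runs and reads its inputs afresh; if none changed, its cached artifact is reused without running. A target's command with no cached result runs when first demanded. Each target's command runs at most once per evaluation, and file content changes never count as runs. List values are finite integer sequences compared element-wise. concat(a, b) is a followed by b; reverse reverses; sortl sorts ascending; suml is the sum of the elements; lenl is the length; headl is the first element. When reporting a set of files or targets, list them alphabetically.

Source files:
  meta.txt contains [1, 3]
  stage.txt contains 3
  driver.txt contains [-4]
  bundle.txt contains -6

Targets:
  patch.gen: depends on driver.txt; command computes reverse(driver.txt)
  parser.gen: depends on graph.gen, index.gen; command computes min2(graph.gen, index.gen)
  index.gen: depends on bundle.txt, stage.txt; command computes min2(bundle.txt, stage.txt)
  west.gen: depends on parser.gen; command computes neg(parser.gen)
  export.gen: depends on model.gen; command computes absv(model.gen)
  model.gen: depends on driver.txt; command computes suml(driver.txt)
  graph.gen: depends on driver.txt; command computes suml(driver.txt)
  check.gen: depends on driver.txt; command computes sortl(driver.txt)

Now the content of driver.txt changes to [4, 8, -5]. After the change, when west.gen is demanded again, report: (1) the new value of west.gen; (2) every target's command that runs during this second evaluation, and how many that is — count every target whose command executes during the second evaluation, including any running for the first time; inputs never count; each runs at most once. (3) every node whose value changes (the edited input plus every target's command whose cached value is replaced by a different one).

New value of west.gen: 6.
Target commands that run: graph.gen, parser.gen — 2 in total.
Values that change: driver.txt, graph.gen.
Key observation: the change is absorbed at parser.gen — it re-runs but produces the same value, and the output's value is unchanged.

First evaluation (everything demanded from the output):
  graph.gen = suml([-4]) = -4
  index.gen = min2(-6, 3) = -6
  parser.gen = min2(-4, -6) = -6
  west.gen = neg(-6) = 6

Propagation after the edit:
  graph.gen: runs — driver.txt [-4]->[4, 8, -5]; result 7.
  parser.gen: runs — graph.gen -4->7; result -6 (same value as before).
  west.gen: checked — values it read are unchanged (parser.gen unchanged); reused cached 6 without running.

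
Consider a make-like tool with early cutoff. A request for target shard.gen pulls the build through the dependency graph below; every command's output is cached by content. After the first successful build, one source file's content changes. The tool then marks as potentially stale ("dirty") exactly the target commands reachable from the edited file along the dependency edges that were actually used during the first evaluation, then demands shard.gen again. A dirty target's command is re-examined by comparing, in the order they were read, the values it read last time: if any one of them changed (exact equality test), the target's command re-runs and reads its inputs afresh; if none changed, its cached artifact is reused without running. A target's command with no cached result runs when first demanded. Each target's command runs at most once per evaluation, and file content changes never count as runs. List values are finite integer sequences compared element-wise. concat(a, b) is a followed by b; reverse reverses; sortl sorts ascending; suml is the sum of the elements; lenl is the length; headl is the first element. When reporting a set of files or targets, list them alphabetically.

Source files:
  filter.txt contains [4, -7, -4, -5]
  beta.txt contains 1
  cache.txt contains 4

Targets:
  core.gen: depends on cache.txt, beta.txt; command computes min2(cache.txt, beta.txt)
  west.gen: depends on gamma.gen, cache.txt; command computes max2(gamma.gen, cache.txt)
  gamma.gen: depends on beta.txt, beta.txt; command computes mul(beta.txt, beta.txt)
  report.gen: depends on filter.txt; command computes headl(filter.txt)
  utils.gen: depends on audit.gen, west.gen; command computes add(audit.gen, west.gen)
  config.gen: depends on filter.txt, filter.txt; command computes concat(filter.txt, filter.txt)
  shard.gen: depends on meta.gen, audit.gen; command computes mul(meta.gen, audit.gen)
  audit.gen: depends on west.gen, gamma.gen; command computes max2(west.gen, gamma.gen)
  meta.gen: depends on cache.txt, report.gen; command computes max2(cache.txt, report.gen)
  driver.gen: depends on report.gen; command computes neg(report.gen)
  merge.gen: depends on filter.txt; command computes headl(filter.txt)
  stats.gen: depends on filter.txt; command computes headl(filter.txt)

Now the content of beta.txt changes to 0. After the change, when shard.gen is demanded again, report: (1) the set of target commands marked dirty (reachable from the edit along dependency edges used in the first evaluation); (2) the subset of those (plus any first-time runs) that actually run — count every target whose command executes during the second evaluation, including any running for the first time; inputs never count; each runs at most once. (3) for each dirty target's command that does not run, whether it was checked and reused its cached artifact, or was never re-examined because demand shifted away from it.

The edit dirties: audit.gen, gamma.gen, shard.gen, west.gen.
3 target commands run: audit.gen, gamma.gen, west.gen.
Cache hits after checking: shard.gen.
Note where the cutoff bites: shard.gen is checked, finds nothing changed, and keeps its cache.

First demand of the output computes:
  gamma.gen = mul(1, 1) = 1
  report.gen = headl([4, -7, -4, -5]) = 4
  meta.gen = max2(4, 4) = 4
  west.gen = max2(1, 4) = 4
  audit.gen = max2(4, 1) = 4
  shard.gen = mul(4, 4) = 16

After the edit, cleaning proceeds:
  gamma.gen: a read changed (beta.txt 1->0; beta.txt 1->0) — executes, giving 0.
  west.gen: a read changed (gamma.gen 1->0) — executes, giving 4 — identical to its old value.
  audit.gen: a read changed (gamma.gen 1->0) — executes, giving 4 — identical to its old value.
  shard.gen: dirty, but its reads are unchanged (meta.gen unchanged, audit.gen unchanged); cached 16 stands.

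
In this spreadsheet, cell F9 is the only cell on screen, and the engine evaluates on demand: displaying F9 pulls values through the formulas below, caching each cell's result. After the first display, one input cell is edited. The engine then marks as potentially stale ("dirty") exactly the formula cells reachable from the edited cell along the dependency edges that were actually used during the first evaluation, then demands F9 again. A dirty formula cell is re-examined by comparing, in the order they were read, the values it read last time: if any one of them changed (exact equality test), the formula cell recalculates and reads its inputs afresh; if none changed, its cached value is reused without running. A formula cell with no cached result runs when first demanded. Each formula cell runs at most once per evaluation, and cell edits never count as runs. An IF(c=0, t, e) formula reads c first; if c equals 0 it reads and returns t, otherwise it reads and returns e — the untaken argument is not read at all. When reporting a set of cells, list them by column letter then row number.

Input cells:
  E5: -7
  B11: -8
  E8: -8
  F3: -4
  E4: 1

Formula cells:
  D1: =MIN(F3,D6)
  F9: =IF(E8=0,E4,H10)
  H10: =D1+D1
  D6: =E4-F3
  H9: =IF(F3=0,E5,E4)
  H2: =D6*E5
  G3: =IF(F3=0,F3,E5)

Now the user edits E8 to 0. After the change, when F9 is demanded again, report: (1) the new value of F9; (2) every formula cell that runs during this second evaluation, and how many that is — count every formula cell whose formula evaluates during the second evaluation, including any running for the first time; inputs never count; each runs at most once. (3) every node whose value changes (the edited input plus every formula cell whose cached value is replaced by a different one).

Initial pass — values computed on the first demand:
  D6 = 1 - -4 = 5
  D1 = MIN(-4, 5) = -4
  H10 = -4 + -4 = -8
  F9 = IF(E8=0: E8=-8 -> else branch H10) = -8

Second demand — change propagation:
  F9: re-runs because E8 -8->0; new result 1.

F9 now evaluates to 1.
Run set: F9 (1 run).
Changed values: E8, F9.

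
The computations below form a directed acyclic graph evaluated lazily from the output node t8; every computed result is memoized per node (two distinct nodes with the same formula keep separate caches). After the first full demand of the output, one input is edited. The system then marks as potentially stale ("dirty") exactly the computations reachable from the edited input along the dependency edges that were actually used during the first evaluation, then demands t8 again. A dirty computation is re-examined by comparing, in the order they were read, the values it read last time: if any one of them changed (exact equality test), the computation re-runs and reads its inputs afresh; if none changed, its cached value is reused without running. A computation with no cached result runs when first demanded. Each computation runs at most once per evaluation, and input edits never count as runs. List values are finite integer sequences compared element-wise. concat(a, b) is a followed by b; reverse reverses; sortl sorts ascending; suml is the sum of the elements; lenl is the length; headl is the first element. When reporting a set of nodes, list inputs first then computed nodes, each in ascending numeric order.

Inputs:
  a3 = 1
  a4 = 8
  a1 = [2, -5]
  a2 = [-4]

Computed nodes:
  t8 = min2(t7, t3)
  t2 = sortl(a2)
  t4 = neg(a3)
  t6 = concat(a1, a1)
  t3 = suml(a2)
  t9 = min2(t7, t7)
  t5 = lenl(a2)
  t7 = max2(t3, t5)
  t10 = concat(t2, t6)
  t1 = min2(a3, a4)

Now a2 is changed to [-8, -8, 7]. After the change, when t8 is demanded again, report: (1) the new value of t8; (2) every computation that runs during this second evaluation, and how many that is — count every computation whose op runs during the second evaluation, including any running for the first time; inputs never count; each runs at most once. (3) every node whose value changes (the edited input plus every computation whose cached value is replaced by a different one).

Demanding t8 again yields -9.
4 computations run: t3, t5, t7, t8.
The nodes whose values change: a2, t3, t5, t7, t8.

First demand of the output computes:
  t3 = suml([-4]) = -4
  t5 = lenl([-4]) = 1
  t7 = max2(-4, 1) = 1
  t8 = min2(1, -4) = -4

After the edit, cleaning proceeds:
  t3: a read changed (a2 [-4]->[-8, -8, 7]) — executes, giving -9.
  t5: a read changed (a2 [-4]->[-8, -8, 7]) — executes, giving 3.
  t7: a read changed (t3 -4->-9; t5 1->3) — executes, giving 3.
  t8: a read changed (t7 1->3; t3 -4->-9) — executes, giving -9.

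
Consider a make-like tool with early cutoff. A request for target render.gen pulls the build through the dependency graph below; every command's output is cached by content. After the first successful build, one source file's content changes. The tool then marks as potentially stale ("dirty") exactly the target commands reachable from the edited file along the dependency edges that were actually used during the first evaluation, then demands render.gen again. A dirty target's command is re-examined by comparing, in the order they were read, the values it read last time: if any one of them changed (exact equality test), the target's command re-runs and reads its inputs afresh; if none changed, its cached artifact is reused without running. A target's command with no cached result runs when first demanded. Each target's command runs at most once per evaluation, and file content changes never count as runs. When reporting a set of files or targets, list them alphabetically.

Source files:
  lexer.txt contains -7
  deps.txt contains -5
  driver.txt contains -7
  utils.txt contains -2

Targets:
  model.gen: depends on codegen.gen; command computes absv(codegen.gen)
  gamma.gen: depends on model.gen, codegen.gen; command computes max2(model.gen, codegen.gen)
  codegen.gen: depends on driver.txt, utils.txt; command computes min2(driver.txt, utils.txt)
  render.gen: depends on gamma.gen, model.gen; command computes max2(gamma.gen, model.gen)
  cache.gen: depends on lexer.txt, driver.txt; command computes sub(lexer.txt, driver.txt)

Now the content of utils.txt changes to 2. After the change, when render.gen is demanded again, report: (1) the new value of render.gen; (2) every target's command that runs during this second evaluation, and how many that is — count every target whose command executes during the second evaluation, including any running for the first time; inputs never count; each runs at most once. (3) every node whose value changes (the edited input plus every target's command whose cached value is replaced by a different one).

First demand of the output computes:
  codegen.gen = min2(-7, -2) = -7
  model.gen = absv(-7) = 7
  gamma.gen = max2(7, -7) = 7
  render.gen = max2(7, 7) = 7

After the edit, cleaning proceeds:
  codegen.gen: a read changed (utils.txt -2->2) — executes, giving -7 — identical to its old value.
  model.gen: dirty, but its reads are unchanged (codegen.gen unchanged); cached 7 stands.
  gamma.gen: dirty, but its reads are unchanged (model.gen unchanged, codegen.gen unchanged); cached 7 stands.
  render.gen: dirty, but its reads are unchanged (gamma.gen unchanged, model.gen unchanged); cached 7 stands.

Note the absorption at codegen.gen: it re-runs yet its value is the same, leaving the output's value untouched.

Demanding render.gen again yields 7.
1 target commands run: codegen.gen.
The nodes whose values change: utils.txt.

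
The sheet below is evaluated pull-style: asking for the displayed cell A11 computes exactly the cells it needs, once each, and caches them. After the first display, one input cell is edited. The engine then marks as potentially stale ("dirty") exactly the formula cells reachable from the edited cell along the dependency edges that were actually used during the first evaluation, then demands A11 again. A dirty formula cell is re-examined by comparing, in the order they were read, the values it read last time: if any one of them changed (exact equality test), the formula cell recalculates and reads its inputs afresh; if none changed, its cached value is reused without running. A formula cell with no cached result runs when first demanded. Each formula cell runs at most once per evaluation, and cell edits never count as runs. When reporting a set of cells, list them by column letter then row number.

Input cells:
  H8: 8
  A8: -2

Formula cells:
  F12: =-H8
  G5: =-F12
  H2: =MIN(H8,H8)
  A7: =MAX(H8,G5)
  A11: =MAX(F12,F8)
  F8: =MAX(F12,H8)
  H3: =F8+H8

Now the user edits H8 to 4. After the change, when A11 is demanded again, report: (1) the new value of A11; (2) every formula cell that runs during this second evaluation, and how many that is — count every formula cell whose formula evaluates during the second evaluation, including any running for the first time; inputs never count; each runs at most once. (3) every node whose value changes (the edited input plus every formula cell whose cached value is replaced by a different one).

Demanding A11 again yields 4.
3 formula cells run: A11, F8, F12.
The nodes whose values change: A11, F8, F12, H8.

First demand of the output computes:
  F12 = -(8) = -8
  F8 = MAX(-8, 8) = 8
  A11 = MAX(-8, 8) = 8

After the edit, cleaning proceeds:
  F12: a read changed (H8 8->4) — executes, giving -4.
  F8: a read changed (F12 -8->-4; H8 8->4) — executes, giving 4.
  A11: a read changed (F12 -8->-4; F8 8->4) — executes, giving 4.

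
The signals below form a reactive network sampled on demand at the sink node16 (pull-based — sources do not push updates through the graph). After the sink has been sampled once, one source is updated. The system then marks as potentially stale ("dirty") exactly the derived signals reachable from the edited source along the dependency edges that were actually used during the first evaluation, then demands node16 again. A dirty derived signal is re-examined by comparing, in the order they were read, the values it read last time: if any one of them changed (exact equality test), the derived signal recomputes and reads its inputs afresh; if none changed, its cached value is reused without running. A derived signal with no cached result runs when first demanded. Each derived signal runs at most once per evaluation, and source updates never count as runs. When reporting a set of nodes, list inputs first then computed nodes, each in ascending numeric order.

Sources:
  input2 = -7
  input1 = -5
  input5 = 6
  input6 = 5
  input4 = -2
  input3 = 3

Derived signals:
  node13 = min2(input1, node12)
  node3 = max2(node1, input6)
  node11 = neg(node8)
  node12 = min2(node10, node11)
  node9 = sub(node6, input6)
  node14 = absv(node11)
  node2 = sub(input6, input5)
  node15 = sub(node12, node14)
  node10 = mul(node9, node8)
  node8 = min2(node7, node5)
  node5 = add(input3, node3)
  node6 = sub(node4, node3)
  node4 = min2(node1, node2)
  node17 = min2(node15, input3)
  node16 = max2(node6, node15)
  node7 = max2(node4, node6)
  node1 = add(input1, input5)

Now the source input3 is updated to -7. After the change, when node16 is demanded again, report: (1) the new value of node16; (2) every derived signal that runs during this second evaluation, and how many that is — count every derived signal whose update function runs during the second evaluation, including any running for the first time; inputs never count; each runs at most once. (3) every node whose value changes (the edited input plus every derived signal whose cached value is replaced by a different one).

node16 now evaluates to 0.
Run set: node5, node8, node10, node11, node12, node14, node15 (7 run).
Changed values: input3, node5, node8, node10, node11, node12, node14.
The important point: node15 recomputes to an identical value, and the output ends up unchanged.

Initial pass — values computed on the first demand:
  node1 = add(-5, 6) = 1
  node2 = sub(5, 6) = -1
  node3 = max2(1, 5) = 5
  node4 = min2(1, -1) = -1
  node5 = add(3, 5) = 8
  node6 = sub(-1, 5) = -6
  node7 = max2(-1, -6) = -1
  node8 = min2(-1, 8) = -1
  node9 = sub(-6, 5) = -11
  node10 = mul(-11, -1) = 11
  node11 = neg(-1) = 1
  node12 = min2(11, 1) = 1
  node14 = absv(1) = 1
  node15 = sub(1, 1) = 0
  node16 = max2(-6, 0) = 0

Second demand — change propagation:
  node5: re-runs because input3 3->-7; new result -2.
  node8: re-runs because node5 8->-2; new result -2.
  node10: re-runs because node8 -1->-2; new result 22.
  node11: re-runs because node8 -1->-2; new result 2.
  node12: re-runs because node10 11->22; node11 1->2; new result 2.
  node14: re-runs because node11 1->2; new result 2.
  node15: re-runs because node12 1->2; node14 1->2; new result 0 (unchanged).
  node16: re-examined; everything it read last time is the same (node6 unchanged, node15 unchanged) — cache 0 kept, no run.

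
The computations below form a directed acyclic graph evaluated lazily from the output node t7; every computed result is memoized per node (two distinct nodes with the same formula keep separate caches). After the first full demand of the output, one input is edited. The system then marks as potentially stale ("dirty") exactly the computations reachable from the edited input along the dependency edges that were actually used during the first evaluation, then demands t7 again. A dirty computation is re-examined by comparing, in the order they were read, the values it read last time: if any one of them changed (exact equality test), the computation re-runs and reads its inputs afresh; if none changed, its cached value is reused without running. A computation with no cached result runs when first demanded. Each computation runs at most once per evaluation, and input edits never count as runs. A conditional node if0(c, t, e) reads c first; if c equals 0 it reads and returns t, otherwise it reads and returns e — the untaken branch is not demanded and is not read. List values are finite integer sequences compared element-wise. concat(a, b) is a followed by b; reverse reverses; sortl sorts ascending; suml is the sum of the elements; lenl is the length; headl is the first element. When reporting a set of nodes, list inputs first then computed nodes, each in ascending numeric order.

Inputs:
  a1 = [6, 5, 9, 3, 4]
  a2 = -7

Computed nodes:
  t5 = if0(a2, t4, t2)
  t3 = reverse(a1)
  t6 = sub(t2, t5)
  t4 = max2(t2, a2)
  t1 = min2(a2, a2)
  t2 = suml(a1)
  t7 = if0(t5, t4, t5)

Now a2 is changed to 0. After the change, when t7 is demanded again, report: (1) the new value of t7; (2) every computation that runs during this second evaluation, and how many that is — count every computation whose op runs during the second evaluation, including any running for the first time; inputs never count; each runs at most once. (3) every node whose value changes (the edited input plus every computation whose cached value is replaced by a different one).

Demanding t7 again yields 27.
2 computations run: t4, t5.
The nodes whose values change: a2.
Note the branch switch — t4 had no cache and runs now for the first time.

First demand of the output computes:
  t2 = suml([6, 5, 9, 3, 4]) = 27
  t5 = if0(a2=-7 -> else branch t2) = 27
  t7 = if0(t5=27 -> else branch t5) = 27

After the edit, cleaning proceeds:
  t4: had never run; runs now, result 27.
  t5: a read changed (a2 -7->0) — executes, giving 27 — identical to its old value.
  t7: dirty, but its reads are unchanged (t5 unchanged, t5 unchanged); cached 27 stands.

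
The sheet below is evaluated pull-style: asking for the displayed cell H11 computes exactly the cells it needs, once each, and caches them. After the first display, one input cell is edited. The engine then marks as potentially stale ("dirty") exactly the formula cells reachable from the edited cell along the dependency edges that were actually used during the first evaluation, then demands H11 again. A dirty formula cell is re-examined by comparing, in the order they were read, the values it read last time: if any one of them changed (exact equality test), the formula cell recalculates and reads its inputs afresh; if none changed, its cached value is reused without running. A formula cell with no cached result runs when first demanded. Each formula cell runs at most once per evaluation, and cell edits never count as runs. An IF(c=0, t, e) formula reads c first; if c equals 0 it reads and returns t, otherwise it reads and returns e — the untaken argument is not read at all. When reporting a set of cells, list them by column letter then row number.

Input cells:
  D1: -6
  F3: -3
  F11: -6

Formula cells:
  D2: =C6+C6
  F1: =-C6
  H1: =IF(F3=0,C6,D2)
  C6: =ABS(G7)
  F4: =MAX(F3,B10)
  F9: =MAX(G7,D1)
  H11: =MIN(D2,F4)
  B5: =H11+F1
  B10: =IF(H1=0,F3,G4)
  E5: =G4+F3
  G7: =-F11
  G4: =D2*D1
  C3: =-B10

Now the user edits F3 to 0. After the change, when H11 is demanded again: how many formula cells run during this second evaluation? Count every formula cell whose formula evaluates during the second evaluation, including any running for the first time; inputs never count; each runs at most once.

4 formula cells run: B10, F4, H1, H11.

First demand of the output computes:
  G7 = -(-6) = 6
  C6 = ABS(6) = 6
  D2 = 6 + 6 = 12
  G4 = 12 * -6 = -72
  H1 = IF(F3=0: F3=-3 -> else branch D2) = 12
  B10 = IF(H1=0: H1=12 -> else branch G4) = -72
  F4 = MAX(-3, -72) = -3
  H11 = MIN(12, -3) = -3

After the edit, cleaning proceeds:
  H1: a read changed (F3 -3->0) — executes, giving 6.
  B10: a read changed (H1 12->6) — executes, giving -72 — identical to its old value.
  F4: a read changed (F3 -3->0) — executes, giving 0.
  H11: a read changed (F4 -3->0) — executes, giving 0.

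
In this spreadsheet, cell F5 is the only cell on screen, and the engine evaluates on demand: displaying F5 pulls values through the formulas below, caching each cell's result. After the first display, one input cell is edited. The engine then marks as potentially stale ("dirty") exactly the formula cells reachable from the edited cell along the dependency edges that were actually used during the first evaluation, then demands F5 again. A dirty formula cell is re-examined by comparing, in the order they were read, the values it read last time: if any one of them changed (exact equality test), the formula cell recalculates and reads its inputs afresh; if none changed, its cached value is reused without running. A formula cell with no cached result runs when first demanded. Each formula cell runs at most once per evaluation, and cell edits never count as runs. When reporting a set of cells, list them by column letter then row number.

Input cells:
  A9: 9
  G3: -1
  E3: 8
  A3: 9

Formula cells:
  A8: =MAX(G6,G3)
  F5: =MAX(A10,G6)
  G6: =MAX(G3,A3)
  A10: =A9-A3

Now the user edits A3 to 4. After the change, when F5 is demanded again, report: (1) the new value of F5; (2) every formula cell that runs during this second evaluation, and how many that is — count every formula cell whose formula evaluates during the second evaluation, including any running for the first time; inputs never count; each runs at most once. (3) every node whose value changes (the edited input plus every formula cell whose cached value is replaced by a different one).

Initial pass — values computed on the first demand:
  A10 = 9 - 9 = 0
  G6 = MAX(-1, 9) = 9
  F5 = MAX(0, 9) = 9

Second demand — change propagation:
  A10: re-runs because A3 9->4; new result 5.
  G6: re-runs because A3 9->4; new result 4.
  F5: re-runs because A10 0->5; G6 9->4; new result 5.

F5 now evaluates to 5.
Run set: A10, F5, G6 (3 run).
Changed values: A3, A10, F5, G6.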